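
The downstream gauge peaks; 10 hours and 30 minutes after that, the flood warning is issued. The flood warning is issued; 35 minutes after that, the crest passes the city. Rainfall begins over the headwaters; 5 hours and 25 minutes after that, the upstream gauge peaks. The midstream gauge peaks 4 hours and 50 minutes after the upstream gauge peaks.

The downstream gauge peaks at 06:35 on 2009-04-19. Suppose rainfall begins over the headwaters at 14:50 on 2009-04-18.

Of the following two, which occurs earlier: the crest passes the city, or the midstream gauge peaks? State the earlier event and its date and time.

The downstream gauge peaks: 06:35 Apr 19, 2009.
The flood warning is issued: 06:35 Apr 19, 2009 + 10h30m = 17:05 Apr 19, 2009.
The crest passes the city: 17:05 Apr 19, 2009 + 35m = 17:40 Apr 19, 2009.
Rainfall begins over the headwaters: 14:50 Apr 18, 2009.
The upstream gauge peaks: 14:50 Apr 18, 2009 + 5h25m = 20:15 Apr 18, 2009.
The midstream gauge peaks: 20:15 Apr 18, 2009 + 4h50m = 01:05 Apr 19, 2009.
Comparing: the crest passes the city at 17:40 Apr 19, 2009 vs the midstream gauge peaks at 01:05 Apr 19, 2009. Earlier: the midstream gauge peaks.

The midstream gauge peaks — 01:05 on 2009-04-19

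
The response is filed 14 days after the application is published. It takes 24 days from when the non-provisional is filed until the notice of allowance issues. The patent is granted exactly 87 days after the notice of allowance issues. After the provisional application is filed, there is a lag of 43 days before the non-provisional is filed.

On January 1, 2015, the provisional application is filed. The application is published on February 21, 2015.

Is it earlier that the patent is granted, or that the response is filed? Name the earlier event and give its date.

The response is filed — March 7, 2015

The provisional application is filed: Jan 1, 2015.
The non-provisional is filed: Jan 1, 2015 + 43 days = Feb 13, 2015.
The notice of allowance issues: Feb 13, 2015 + 24 days = Mar 9, 2015.
The patent is granted: Mar 9, 2015 + 87 days = Jun 4, 2015.
The application is published: Feb 21, 2015.
The response is filed: Feb 21, 2015 + 14 days = Mar 7, 2015.
Comparing: the patent is granted on Jun 4, 2015 vs the response is filed on Mar 7, 2015. Earlier: the response is filed.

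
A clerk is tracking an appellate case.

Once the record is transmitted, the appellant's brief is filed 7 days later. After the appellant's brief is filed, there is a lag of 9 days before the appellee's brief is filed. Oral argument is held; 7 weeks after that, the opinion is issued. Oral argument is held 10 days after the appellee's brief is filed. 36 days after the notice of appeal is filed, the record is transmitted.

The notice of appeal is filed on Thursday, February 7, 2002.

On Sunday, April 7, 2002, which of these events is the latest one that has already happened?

The appellee's brief is filed

The notice of appeal is filed: Feb 7, 2002.
The record is transmitted: Feb 7, 2002 + 36 days = Mar 15, 2002.
The appellant's brief is filed: Mar 15, 2002 + 7 days = Mar 22, 2002.
The appellee's brief is filed: Mar 22, 2002 + 9 days = Mar 31, 2002.
Oral argument is held: Mar 31, 2002 + 10 days = Apr 10, 2002.
The opinion is issued: Apr 10, 2002 + 7 weeks = May 29, 2002.
Apr 7, 2002 falls between when the appellee's brief is filed (Mar 31, 2002) and when oral argument is held (Apr 10, 2002).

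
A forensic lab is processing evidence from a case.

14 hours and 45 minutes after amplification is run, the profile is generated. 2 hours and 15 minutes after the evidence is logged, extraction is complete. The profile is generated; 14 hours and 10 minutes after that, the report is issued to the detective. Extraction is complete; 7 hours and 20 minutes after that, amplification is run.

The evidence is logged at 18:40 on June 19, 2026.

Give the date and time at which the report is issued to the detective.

The evidence is logged: 18:40 Jun 19, 2026.
Extraction is complete: 18:40 Jun 19, 2026 + 2h15m = 20:55 Jun 19, 2026.
Amplification is run: 20:55 Jun 19, 2026 + 7h20m = 04:15 Jun 20, 2026.
The profile is generated: 04:15 Jun 20, 2026 + 14h45m = 19:00 Jun 20, 2026.
The report is issued to the detective: 19:00 Jun 20, 2026 + 14h10m = 09:10 Jun 21, 2026.

09:10 on June 21, 2026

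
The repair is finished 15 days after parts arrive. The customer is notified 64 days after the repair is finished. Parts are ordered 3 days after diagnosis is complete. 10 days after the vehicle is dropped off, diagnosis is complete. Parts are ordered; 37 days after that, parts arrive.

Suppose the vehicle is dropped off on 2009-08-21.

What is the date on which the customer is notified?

The vehicle is dropped off: Aug 21, 2009.
Diagnosis is complete: Aug 21, 2009 + 10 days = Aug 31, 2009.
Parts are ordered: Aug 31, 2009 + 3 days = Sep 3, 2009.
Parts arrive: Sep 3, 2009 + 37 days = Oct 10, 2009.
The repair is finished: Oct 10, 2009 + 15 days = Oct 25, 2009.
The customer is notified: Oct 25, 2009 + 64 days = Dec 28, 2009.

2009-12-28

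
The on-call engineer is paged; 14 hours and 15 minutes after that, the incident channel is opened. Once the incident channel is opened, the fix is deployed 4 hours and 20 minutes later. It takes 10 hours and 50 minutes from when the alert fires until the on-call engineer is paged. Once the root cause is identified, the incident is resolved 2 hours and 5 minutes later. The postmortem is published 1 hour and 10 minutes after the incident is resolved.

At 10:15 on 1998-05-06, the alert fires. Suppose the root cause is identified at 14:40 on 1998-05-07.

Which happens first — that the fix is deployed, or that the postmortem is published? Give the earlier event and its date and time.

The fix is deployed — 15:40 on 1998-05-07

The alert fires: 10:15 May 6, 1998.
The on-call engineer is paged: 10:15 May 6, 1998 + 10h50m = 21:05 May 6, 1998.
The incident channel is opened: 21:05 May 6, 1998 + 14h15m = 11:20 May 7, 1998.
The fix is deployed: 11:20 May 7, 1998 + 4h20m = 15:40 May 7, 1998.
The root cause is identified: 14:40 May 7, 1998.
The incident is resolved: 14:40 May 7, 1998 + 2h05m = 16:45 May 7, 1998.
The postmortem is published: 16:45 May 7, 1998 + 1h10m = 17:55 May 7, 1998.
Comparing: the fix is deployed at 15:40 May 7, 1998 vs the postmortem is published at 17:55 May 7, 1998. Earlier: the fix is deployed.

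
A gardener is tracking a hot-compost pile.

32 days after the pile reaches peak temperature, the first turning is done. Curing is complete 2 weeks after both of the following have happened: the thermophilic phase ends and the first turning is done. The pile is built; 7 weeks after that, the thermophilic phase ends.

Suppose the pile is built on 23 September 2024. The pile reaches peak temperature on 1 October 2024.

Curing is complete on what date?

25 November 2024

The pile is built: Sep 23, 2024.
The thermophilic phase ends: Sep 23, 2024 + 7 weeks = Nov 11, 2024.
The pile reaches peak temperature: Oct 1, 2024.
The first turning is done: Oct 1, 2024 + 32 days = Nov 2, 2024.
Both prerequisites met — the thermophilic phase ends (Nov 11, 2024), the first turning is done (Nov 2, 2024); the later is Nov 11, 2024.
Curing is complete: Nov 11, 2024 + 2 weeks = Nov 25, 2024.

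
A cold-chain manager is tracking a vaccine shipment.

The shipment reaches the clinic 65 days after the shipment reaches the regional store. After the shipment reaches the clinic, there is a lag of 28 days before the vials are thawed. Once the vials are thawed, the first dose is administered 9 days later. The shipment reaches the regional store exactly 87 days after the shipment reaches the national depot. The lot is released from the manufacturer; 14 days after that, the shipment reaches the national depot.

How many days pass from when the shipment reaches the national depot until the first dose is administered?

Causal path: the shipment reaches the national depot → the shipment reaches the regional store → the shipment reaches the clinic → the vials are thawed → the first dose is administered.
Total delay along the path: 87 + 65 + 28 + 9 = 189 days.

189 days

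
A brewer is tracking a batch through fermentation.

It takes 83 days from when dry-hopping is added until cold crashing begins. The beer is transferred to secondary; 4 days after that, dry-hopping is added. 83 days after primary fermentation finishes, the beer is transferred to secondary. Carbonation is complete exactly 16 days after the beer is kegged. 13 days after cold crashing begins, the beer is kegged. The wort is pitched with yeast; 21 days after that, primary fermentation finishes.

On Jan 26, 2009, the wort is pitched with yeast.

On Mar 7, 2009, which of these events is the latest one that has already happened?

Primary fermentation finishes

The wort is pitched with yeast: Jan 26, 2009.
Primary fermentation finishes: Jan 26, 2009 + 21 days = Feb 16, 2009.
The beer is transferred to secondary: Feb 16, 2009 + 83 days = May 10, 2009.
Dry-hopping is added: May 10, 2009 + 4 days = May 14, 2009.
Cold crashing begins: May 14, 2009 + 83 days = Aug 5, 2009.
The beer is kegged: Aug 5, 2009 + 13 days = Aug 18, 2009.
Carbonation is complete: Aug 18, 2009 + 16 days = Sep 3, 2009.
Mar 7, 2009 falls between when primary fermentation finishes (Feb 16, 2009) and when the beer is transferred to secondary (May 10, 2009).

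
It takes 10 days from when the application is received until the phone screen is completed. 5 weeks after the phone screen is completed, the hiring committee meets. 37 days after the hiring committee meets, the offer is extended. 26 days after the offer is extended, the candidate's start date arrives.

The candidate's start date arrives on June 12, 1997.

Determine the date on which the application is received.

February 24, 1997

The candidate's start date arrives: Jun 12, 1997.
The offer is extended: Jun 12, 1997 − 26 days = May 17, 1997.
The hiring committee meets: May 17, 1997 − 37 days = Apr 10, 1997.
The phone screen is completed: Apr 10, 1997 − 5 weeks = Mar 6, 1997.
The application is received: Mar 6, 1997 − 10 days = Feb 24, 1997.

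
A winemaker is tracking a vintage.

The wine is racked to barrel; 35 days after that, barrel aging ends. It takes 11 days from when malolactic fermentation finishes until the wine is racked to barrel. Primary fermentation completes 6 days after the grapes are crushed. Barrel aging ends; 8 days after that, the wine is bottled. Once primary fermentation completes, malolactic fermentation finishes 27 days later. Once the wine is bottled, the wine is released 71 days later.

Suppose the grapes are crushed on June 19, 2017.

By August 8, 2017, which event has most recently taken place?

The grapes are crushed: Jun 19, 2017.
Primary fermentation completes: Jun 19, 2017 + 6 days = Jun 25, 2017.
Malolactic fermentation finishes: Jun 25, 2017 + 27 days = Jul 22, 2017.
The wine is racked to barrel: Jul 22, 2017 + 11 days = Aug 2, 2017.
Barrel aging ends: Aug 2, 2017 + 35 days = Sep 6, 2017.
The wine is bottled: Sep 6, 2017 + 8 days = Sep 14, 2017.
The wine is released: Sep 14, 2017 + 71 days = Nov 24, 2017.
Aug 8, 2017 falls between when the wine is racked to barrel (Aug 2, 2017) and when barrel aging ends (Sep 6, 2017).

The wine is racked to barrel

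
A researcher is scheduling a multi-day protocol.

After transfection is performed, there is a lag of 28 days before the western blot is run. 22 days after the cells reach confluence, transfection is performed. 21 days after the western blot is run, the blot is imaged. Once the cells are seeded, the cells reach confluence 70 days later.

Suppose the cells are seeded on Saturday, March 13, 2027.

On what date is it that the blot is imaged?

The cells are seeded: Mar 13, 2027.
The cells reach confluence: Mar 13, 2027 + 70 days = May 22, 2027.
Transfection is performed: May 22, 2027 + 22 days = Jun 13, 2027.
The western blot is run: Jun 13, 2027 + 28 days = Jul 11, 2027.
The blot is imaged: Jul 11, 2027 + 21 days = Aug 1, 2027.

Sunday, August 1, 2027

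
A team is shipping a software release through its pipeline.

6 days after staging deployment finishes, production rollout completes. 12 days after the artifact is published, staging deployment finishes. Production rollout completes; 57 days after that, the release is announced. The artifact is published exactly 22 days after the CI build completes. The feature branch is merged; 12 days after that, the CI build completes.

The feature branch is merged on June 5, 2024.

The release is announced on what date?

September 22, 2024

The feature branch is merged: Jun 5, 2024.
The CI build completes: Jun 5, 2024 + 12 days = Jun 17, 2024.
The artifact is published: Jun 17, 2024 + 22 days = Jul 9, 2024.
Staging deployment finishes: Jul 9, 2024 + 12 days = Jul 21, 2024.
Production rollout completes: Jul 21, 2024 + 6 days = Jul 27, 2024.
The release is announced: Jul 27, 2024 + 57 days = Sep 22, 2024.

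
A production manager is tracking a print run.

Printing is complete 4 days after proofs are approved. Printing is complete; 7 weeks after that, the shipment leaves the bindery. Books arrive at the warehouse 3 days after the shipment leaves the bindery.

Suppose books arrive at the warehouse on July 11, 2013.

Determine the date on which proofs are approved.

Books arrive at the warehouse: Jul 11, 2013.
The shipment leaves the bindery: Jul 11, 2013 − 3 days = Jul 8, 2013.
Printing is complete: Jul 8, 2013 − 7 weeks = May 20, 2013.
Proofs are approved: May 20, 2013 − 4 days = May 16, 2013.

May 16, 2013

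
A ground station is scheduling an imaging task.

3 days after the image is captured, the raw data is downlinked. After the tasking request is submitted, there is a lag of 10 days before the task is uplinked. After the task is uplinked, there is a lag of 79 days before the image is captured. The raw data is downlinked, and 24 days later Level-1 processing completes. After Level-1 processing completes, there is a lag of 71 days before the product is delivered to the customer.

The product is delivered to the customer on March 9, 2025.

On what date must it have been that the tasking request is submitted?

September 3, 2024

The product is delivered to the customer: Mar 9, 2025.
Level-1 processing completes: Mar 9, 2025 − 71 days = Dec 28, 2024.
The raw data is downlinked: Dec 28, 2024 − 24 days = Dec 4, 2024.
The image is captured: Dec 4, 2024 − 3 days = Dec 1, 2024.
The task is uplinked: Dec 1, 2024 − 79 days = Sep 13, 2024.
The tasking request is submitted: Sep 13, 2024 − 10 days = Sep 3, 2024.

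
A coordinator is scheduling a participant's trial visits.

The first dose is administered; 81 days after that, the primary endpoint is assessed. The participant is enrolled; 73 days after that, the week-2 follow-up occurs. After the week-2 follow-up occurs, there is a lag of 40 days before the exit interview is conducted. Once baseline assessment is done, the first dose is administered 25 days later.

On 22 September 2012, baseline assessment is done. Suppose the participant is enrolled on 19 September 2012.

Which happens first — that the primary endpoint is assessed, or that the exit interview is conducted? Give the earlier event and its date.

The primary endpoint is assessed — 6 January 2013

Baseline assessment is done: Sep 22, 2012.
The first dose is administered: Sep 22, 2012 + 25 days = Oct 17, 2012.
The primary endpoint is assessed: Oct 17, 2012 + 81 days = Jan 6, 2013.
The participant is enrolled: Sep 19, 2012.
The week-2 follow-up occurs: Sep 19, 2012 + 73 days = Dec 1, 2012.
The exit interview is conducted: Dec 1, 2012 + 40 days = Jan 10, 2013.
Comparing: the primary endpoint is assessed on Jan 6, 2013 vs the exit interview is conducted on Jan 10, 2013. Earlier: the primary endpoint is assessed.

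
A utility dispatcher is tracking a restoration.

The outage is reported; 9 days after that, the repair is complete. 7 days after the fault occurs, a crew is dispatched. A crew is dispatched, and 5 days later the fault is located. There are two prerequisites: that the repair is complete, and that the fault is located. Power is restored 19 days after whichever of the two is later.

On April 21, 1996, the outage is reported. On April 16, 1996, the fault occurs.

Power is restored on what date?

May 19, 1996

The outage is reported: Apr 21, 1996.
The repair is complete: Apr 21, 1996 + 9 days = Apr 30, 1996.
The fault occurs: Apr 16, 1996.
A crew is dispatched: Apr 16, 1996 + 7 days = Apr 23, 1996.
The fault is located: Apr 23, 1996 + 5 days = Apr 28, 1996.
Both prerequisites met — the repair is complete (Apr 30, 1996), the fault is located (Apr 28, 1996); the later is Apr 30, 1996.
Power is restored: Apr 30, 1996 + 19 days = May 19, 1996.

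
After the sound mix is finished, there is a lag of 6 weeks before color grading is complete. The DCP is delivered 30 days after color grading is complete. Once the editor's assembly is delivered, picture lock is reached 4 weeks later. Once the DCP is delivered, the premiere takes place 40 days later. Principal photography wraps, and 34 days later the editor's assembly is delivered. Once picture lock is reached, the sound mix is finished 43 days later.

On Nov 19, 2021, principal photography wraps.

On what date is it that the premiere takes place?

Principal photography wraps: Nov 19, 2021.
The editor's assembly is delivered: Nov 19, 2021 + 34 days = Dec 23, 2021.
Picture lock is reached: Dec 23, 2021 + 4 weeks = Jan 20, 2022.
The sound mix is finished: Jan 20, 2022 + 43 days = Mar 4, 2022.
Color grading is complete: Mar 4, 2022 + 6 weeks = Apr 15, 2022.
The DCP is delivered: Apr 15, 2022 + 30 days = May 15, 2022.
The premiere takes place: May 15, 2022 + 40 days = Jun 24, 2022.

Jun 24, 2022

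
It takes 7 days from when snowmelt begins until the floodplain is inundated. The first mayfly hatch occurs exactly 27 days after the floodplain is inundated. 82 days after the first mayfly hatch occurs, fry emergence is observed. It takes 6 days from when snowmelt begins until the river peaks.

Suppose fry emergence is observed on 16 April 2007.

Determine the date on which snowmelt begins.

21 December 2006

Fry emergence is observed: Apr 16, 2007.
The first mayfly hatch occurs: Apr 16, 2007 − 82 days = Jan 24, 2007.
The floodplain is inundated: Jan 24, 2007 − 27 days = Dec 28, 2006.
Snowmelt begins: Dec 28, 2006 − 7 days = Dec 21, 2006.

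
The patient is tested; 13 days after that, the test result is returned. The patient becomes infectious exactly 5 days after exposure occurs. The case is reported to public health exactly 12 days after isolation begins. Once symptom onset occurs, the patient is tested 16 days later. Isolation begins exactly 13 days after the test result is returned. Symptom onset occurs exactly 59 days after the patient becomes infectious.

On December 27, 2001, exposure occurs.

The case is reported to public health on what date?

April 24, 2002

Exposure occurs: Dec 27, 2001.
The patient becomes infectious: Dec 27, 2001 + 5 days = Jan 1, 2002.
Symptom onset occurs: Jan 1, 2002 + 59 days = Mar 1, 2002.
The patient is tested: Mar 1, 2002 + 16 days = Mar 17, 2002.
The test result is returned: Mar 17, 2002 + 13 days = Mar 30, 2002.
Isolation begins: Mar 30, 2002 + 13 days = Apr 12, 2002.
The case is reported to public health: Apr 12, 2002 + 12 days = Apr 24, 2002.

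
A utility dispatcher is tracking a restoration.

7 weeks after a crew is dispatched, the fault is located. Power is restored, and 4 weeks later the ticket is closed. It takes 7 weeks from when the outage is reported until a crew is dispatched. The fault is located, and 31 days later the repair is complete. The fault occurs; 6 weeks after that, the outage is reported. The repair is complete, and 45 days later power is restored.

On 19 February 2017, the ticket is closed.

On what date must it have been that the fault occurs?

The ticket is closed: Feb 19, 2017.
Power is restored: Feb 19, 2017 − 4 weeks = Jan 22, 2017.
The repair is complete: Jan 22, 2017 − 45 days = Dec 8, 2016.
The fault is located: Dec 8, 2016 − 31 days = Nov 7, 2016.
A crew is dispatched: Nov 7, 2016 − 7 weeks = Sep 19, 2016.
The outage is reported: Sep 19, 2016 − 7 weeks = Aug 1, 2016.
The fault occurs: Aug 1, 2016 − 6 weeks = Jun 20, 2016.

20 June 2016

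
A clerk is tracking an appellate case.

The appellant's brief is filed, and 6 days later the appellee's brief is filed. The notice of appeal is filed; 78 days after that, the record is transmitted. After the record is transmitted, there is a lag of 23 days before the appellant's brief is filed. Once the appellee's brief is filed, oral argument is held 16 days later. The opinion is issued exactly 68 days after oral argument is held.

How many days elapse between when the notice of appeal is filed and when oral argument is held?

123 days

Causal path: the notice of appeal is filed → the record is transmitted → the appellant's brief is filed → the appellee's brief is filed → oral argument is held.
Total delay along the path: 78 + 23 + 6 + 16 = 123 days.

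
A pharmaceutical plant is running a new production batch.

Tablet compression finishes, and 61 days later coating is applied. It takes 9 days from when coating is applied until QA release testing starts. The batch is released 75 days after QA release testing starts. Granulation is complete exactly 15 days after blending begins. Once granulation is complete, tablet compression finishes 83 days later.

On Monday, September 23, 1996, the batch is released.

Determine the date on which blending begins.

Wednesday, January 24, 1996

The batch is released: Sep 23, 1996.
QA release testing starts: Sep 23, 1996 − 75 days = Jul 10, 1996.
Coating is applied: Jul 10, 1996 − 9 days = Jul 1, 1996.
Tablet compression finishes: Jul 1, 1996 − 61 days = May 1, 1996.
Granulation is complete: May 1, 1996 − 83 days = Feb 8, 1996.
Blending begins: Feb 8, 1996 − 15 days = Jan 24, 1996.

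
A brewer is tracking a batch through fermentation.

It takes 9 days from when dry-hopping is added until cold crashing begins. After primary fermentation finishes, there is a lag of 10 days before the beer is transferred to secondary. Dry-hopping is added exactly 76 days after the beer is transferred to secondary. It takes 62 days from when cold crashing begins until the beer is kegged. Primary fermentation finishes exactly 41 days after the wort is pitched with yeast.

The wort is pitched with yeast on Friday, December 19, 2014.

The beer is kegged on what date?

Sunday, July 5, 2015

The wort is pitched with yeast: Dec 19, 2014.
Primary fermentation finishes: Dec 19, 2014 + 41 days = Jan 29, 2015.
The beer is transferred to secondary: Jan 29, 2015 + 10 days = Feb 8, 2015.
Dry-hopping is added: Feb 8, 2015 + 76 days = Apr 25, 2015.
Cold crashing begins: Apr 25, 2015 + 9 days = May 4, 2015.
The beer is kegged: May 4, 2015 + 62 days = Jul 5, 2015.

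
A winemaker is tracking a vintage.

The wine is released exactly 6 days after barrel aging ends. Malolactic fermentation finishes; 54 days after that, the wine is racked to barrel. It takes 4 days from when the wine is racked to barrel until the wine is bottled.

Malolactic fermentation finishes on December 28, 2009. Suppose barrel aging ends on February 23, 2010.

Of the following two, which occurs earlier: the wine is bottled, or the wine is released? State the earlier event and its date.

The wine is bottled — February 24, 2010

Malolactic fermentation finishes: Dec 28, 2009.
The wine is racked to barrel: Dec 28, 2009 + 54 days = Feb 20, 2010.
The wine is bottled: Feb 20, 2010 + 4 days = Feb 24, 2010.
Barrel aging ends: Feb 23, 2010.
The wine is released: Feb 23, 2010 + 6 days = Mar 1, 2010.
Comparing: the wine is bottled on Feb 24, 2010 vs the wine is released on Mar 1, 2010. Earlier: the wine is bottled.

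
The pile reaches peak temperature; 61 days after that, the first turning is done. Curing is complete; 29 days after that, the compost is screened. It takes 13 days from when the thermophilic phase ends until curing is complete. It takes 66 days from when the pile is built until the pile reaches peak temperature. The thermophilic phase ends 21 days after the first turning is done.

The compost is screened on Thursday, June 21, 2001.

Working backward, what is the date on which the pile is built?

The compost is screened: Jun 21, 2001.
Curing is complete: Jun 21, 2001 − 29 days = May 23, 2001.
The thermophilic phase ends: May 23, 2001 − 13 days = May 10, 2001.
The first turning is done: May 10, 2001 − 21 days = Apr 19, 2001.
The pile reaches peak temperature: Apr 19, 2001 − 61 days = Feb 17, 2001.
The pile is built: Feb 17, 2001 − 66 days = Dec 13, 2000.

Wednesday, December 13, 2000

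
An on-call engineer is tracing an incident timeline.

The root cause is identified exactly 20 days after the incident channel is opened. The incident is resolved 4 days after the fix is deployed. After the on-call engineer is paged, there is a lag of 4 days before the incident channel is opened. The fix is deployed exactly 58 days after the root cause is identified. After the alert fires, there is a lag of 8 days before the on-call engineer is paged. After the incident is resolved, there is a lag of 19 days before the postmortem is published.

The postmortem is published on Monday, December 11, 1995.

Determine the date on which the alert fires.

Sunday, August 20, 1995

The postmortem is published: Dec 11, 1995.
The incident is resolved: Dec 11, 1995 − 19 days = Nov 22, 1995.
The fix is deployed: Nov 22, 1995 − 4 days = Nov 18, 1995.
The root cause is identified: Nov 18, 1995 − 58 days = Sep 21, 1995.
The incident channel is opened: Sep 21, 1995 − 20 days = Sep 1, 1995.
The on-call engineer is paged: Sep 1, 1995 − 4 days = Aug 28, 1995.
The alert fires: Aug 28, 1995 − 8 days = Aug 20, 1995.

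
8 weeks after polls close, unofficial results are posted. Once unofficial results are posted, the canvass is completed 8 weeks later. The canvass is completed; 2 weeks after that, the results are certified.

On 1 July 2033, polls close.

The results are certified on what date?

Polls close: Jul 1, 2033.
Unofficial results are posted: Jul 1, 2033 + 8 weeks = Aug 26, 2033.
The canvass is completed: Aug 26, 2033 + 8 weeks = Oct 21, 2033.
The results are certified: Oct 21, 2033 + 2 weeks = Nov 4, 2033.

4 November 2033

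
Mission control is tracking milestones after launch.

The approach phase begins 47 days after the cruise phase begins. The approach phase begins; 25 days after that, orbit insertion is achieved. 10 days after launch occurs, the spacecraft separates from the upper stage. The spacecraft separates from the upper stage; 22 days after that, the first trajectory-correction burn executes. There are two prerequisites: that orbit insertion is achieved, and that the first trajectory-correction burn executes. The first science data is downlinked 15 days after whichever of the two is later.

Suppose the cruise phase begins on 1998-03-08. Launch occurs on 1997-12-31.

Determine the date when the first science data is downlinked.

The cruise phase begins: Mar 8, 1998.
The approach phase begins: Mar 8, 1998 + 47 days = Apr 24, 1998.
Orbit insertion is achieved: Apr 24, 1998 + 25 days = May 19, 1998.
Launch occurs: Dec 31, 1997.
The spacecraft separates from the upper stage: Dec 31, 1997 + 10 days = Jan 10, 1998.
The first trajectory-correction burn executes: Jan 10, 1998 + 22 days = Feb 1, 1998.
Both prerequisites met — orbit insertion is achieved (May 19, 1998), the first trajectory-correction burn executes (Feb 1, 1998); the later is May 19, 1998.
The first science data is downlinked: May 19, 1998 + 15 days = Jun 3, 1998.

1998-06-03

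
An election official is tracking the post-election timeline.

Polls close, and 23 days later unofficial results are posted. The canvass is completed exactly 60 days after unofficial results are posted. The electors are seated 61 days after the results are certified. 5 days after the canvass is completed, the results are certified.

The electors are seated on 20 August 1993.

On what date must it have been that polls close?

24 March 1993

The electors are seated: Aug 20, 1993.
The results are certified: Aug 20, 1993 − 61 days = Jun 20, 1993.
The canvass is completed: Jun 20, 1993 − 5 days = Jun 15, 1993.
Unofficial results are posted: Jun 15, 1993 − 60 days = Apr 16, 1993.
Polls close: Apr 16, 1993 − 23 days = Mar 24, 1993.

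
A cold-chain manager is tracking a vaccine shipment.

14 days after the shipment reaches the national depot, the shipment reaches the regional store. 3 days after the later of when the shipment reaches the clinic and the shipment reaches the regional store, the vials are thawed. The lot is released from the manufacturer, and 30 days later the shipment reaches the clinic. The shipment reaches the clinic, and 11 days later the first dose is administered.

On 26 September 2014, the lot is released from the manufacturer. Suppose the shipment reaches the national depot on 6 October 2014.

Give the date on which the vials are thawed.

The lot is released from the manufacturer: Sep 26, 2014.
The shipment reaches the clinic: Sep 26, 2014 + 30 days = Oct 26, 2014.
The shipment reaches the national depot: Oct 6, 2014.
The shipment reaches the regional store: Oct 6, 2014 + 14 days = Oct 20, 2014.
Both prerequisites met — the shipment reaches the clinic (Oct 26, 2014), the shipment reaches the regional store (Oct 20, 2014); the later is Oct 26, 2014.
The vials are thawed: Oct 26, 2014 + 3 days = Oct 29, 2014.

29 October 2014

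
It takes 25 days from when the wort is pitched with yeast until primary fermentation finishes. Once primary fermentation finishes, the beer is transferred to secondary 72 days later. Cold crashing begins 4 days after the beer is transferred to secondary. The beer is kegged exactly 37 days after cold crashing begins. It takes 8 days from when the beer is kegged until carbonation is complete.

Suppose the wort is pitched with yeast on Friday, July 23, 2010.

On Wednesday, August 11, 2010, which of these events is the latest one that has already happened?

The wort is pitched with yeast

The wort is pitched with yeast: Jul 23, 2010.
Primary fermentation finishes: Jul 23, 2010 + 25 days = Aug 17, 2010.
The beer is transferred to secondary: Aug 17, 2010 + 72 days = Oct 28, 2010.
Cold crashing begins: Oct 28, 2010 + 4 days = Nov 1, 2010.
The beer is kegged: Nov 1, 2010 + 37 days = Dec 8, 2010.
Carbonation is complete: Dec 8, 2010 + 8 days = Dec 16, 2010.
Aug 11, 2010 falls between when the wort is pitched with yeast (Jul 23, 2010) and when primary fermentation finishes (Aug 17, 2010).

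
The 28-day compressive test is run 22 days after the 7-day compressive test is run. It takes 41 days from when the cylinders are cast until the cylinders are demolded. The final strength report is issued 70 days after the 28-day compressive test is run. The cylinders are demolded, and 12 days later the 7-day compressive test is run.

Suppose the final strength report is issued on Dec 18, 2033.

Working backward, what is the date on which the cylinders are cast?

Jul 26, 2033

The final strength report is issued: Dec 18, 2033.
The 28-day compressive test is run: Dec 18, 2033 − 70 days = Oct 9, 2033.
The 7-day compressive test is run: Oct 9, 2033 − 22 days = Sep 17, 2033.
The cylinders are demolded: Sep 17, 2033 − 12 days = Sep 5, 2033.
The cylinders are cast: Sep 5, 2033 − 41 days = Jul 26, 2033.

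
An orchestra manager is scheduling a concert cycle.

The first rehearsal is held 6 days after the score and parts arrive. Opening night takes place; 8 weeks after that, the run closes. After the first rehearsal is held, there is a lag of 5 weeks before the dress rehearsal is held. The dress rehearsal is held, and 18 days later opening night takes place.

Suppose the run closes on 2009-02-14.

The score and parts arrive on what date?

2008-10-22

The run closes: Feb 14, 2009.
Opening night takes place: Feb 14, 2009 − 8 weeks = Dec 20, 2008.
The dress rehearsal is held: Dec 20, 2008 − 18 days = Dec 2, 2008.
The first rehearsal is held: Dec 2, 2008 − 5 weeks = Oct 28, 2008.
The score and parts arrive: Oct 28, 2008 − 6 days = Oct 22, 2008.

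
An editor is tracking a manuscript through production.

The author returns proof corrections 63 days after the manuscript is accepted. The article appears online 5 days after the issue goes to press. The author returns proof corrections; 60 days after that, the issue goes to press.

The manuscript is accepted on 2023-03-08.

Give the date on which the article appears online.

The manuscript is accepted: Mar 8, 2023.
The author returns proof corrections: Mar 8, 2023 + 63 days = May 10, 2023.
The issue goes to press: May 10, 2023 + 60 days = Jul 9, 2023.
The article appears online: Jul 9, 2023 + 5 days = Jul 14, 2023.

2023-07-14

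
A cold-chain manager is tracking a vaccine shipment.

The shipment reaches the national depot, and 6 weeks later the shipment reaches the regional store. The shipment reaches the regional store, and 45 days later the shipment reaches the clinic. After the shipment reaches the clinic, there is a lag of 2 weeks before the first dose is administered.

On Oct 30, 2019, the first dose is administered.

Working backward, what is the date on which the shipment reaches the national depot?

The first dose is administered: Oct 30, 2019.
The shipment reaches the clinic: Oct 30, 2019 − 2 weeks = Oct 16, 2019.
The shipment reaches the regional store: Oct 16, 2019 − 45 days = Sep 1, 2019.
The shipment reaches the national depot: Sep 1, 2019 − 6 weeks = Jul 21, 2019.

Jul 21, 2019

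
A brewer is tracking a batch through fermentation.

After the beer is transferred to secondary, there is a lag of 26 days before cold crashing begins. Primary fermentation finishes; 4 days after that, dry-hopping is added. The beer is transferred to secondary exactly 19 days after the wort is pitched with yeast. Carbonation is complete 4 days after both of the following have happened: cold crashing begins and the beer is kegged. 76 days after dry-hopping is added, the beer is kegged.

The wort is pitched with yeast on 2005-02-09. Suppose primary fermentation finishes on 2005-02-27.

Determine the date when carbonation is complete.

2005-05-22

The wort is pitched with yeast: Feb 9, 2005.
The beer is transferred to secondary: Feb 9, 2005 + 19 days = Feb 28, 2005.
Cold crashing begins: Feb 28, 2005 + 26 days = Mar 26, 2005.
Primary fermentation finishes: Feb 27, 2005.
Dry-hopping is added: Feb 27, 2005 + 4 days = Mar 3, 2005.
The beer is kegged: Mar 3, 2005 + 76 days = May 18, 2005.
Both prerequisites met — cold crashing begins (Mar 26, 2005), the beer is kegged (May 18, 2005); the later is May 18, 2005.
Carbonation is complete: May 18, 2005 + 4 days = May 22, 2005.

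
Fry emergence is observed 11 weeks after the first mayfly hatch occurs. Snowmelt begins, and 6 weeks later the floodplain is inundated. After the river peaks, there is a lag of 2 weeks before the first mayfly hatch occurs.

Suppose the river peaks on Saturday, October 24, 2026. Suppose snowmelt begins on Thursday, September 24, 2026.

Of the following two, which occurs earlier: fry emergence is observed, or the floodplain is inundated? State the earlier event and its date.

The floodplain is inundated — Thursday, November 5, 2026

The river peaks: Oct 24, 2026.
The first mayfly hatch occurs: Oct 24, 2026 + 2 weeks = Nov 7, 2026.
Fry emergence is observed: Nov 7, 2026 + 11 weeks = Jan 23, 2027.
Snowmelt begins: Sep 24, 2026.
The floodplain is inundated: Sep 24, 2026 + 6 weeks = Nov 5, 2026.
Comparing: fry emergence is observed on Jan 23, 2027 vs the floodplain is inundated on Nov 5, 2026. Earlier: the floodplain is inundated.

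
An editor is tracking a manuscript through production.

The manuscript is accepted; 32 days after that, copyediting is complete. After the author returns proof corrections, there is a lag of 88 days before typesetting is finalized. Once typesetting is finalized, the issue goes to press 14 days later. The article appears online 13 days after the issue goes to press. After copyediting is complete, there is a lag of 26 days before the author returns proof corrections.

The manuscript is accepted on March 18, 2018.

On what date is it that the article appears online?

The manuscript is accepted: Mar 18, 2018.
Copyediting is complete: Mar 18, 2018 + 32 days = Apr 19, 2018.
The author returns proof corrections: Apr 19, 2018 + 26 days = May 15, 2018.
Typesetting is finalized: May 15, 2018 + 88 days = Aug 11, 2018.
The issue goes to press: Aug 11, 2018 + 14 days = Aug 25, 2018.
The article appears online: Aug 25, 2018 + 13 days = Sep 7, 2018.

September 7, 2018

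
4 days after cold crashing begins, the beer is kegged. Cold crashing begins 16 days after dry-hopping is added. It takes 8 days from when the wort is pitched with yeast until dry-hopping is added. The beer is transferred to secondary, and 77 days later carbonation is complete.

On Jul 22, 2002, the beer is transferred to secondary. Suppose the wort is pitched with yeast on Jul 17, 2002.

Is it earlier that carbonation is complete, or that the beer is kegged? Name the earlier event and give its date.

The beer is kegged — Aug 14, 2002

The beer is transferred to secondary: Jul 22, 2002.
Carbonation is complete: Jul 22, 2002 + 77 days = Oct 7, 2002.
The wort is pitched with yeast: Jul 17, 2002.
Dry-hopping is added: Jul 17, 2002 + 8 days = Jul 25, 2002.
Cold crashing begins: Jul 25, 2002 + 16 days = Aug 10, 2002.
The beer is kegged: Aug 10, 2002 + 4 days = Aug 14, 2002.
Comparing: carbonation is complete on Oct 7, 2002 vs the beer is kegged on Aug 14, 2002. Earlier: the beer is kegged.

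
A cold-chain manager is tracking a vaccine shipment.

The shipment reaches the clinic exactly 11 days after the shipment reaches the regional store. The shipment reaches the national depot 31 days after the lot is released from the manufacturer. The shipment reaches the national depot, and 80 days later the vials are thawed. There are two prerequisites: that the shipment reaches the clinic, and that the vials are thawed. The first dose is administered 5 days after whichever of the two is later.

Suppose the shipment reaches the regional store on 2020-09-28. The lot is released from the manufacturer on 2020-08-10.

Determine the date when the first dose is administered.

2020-12-04

The shipment reaches the regional store: Sep 28, 2020.
The shipment reaches the clinic: Sep 28, 2020 + 11 days = Oct 9, 2020.
The lot is released from the manufacturer: Aug 10, 2020.
The shipment reaches the national depot: Aug 10, 2020 + 31 days = Sep 10, 2020.
The vials are thawed: Sep 10, 2020 + 80 days = Nov 29, 2020.
Both prerequisites met — the shipment reaches the clinic (Oct 9, 2020), the vials are thawed (Nov 29, 2020); the later is Nov 29, 2020.
The first dose is administered: Nov 29, 2020 + 5 days = Dec 4, 2020.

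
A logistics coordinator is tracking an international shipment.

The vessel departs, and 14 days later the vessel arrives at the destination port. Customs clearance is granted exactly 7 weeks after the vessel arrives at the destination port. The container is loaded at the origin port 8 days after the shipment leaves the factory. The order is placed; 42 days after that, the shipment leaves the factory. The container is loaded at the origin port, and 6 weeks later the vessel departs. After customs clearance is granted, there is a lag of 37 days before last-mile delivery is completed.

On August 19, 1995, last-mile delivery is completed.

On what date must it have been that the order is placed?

February 8, 1995

Last-mile delivery is completed: Aug 19, 1995.
Customs clearance is granted: Aug 19, 1995 − 37 days = Jul 13, 1995.
The vessel arrives at the destination port: Jul 13, 1995 − 7 weeks = May 25, 1995.
The vessel departs: May 25, 1995 − 14 days = May 11, 1995.
The container is loaded at the origin port: May 11, 1995 − 6 weeks = Mar 30, 1995.
The shipment leaves the factory: Mar 30, 1995 − 8 days = Mar 22, 1995.
The order is placed: Mar 22, 1995 − 42 days = Feb 8, 1995.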